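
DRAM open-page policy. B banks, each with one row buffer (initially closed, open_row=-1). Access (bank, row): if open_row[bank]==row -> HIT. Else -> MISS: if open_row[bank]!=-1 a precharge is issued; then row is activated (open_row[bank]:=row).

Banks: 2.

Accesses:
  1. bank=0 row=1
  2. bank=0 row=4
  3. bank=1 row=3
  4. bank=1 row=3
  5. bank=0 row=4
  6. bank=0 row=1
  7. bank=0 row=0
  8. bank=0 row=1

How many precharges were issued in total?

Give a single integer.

Acc 1: bank0 row1 -> MISS (open row1); precharges=0
Acc 2: bank0 row4 -> MISS (open row4); precharges=1
Acc 3: bank1 row3 -> MISS (open row3); precharges=1
Acc 4: bank1 row3 -> HIT
Acc 5: bank0 row4 -> HIT
Acc 6: bank0 row1 -> MISS (open row1); precharges=2
Acc 7: bank0 row0 -> MISS (open row0); precharges=3
Acc 8: bank0 row1 -> MISS (open row1); precharges=4

Answer: 4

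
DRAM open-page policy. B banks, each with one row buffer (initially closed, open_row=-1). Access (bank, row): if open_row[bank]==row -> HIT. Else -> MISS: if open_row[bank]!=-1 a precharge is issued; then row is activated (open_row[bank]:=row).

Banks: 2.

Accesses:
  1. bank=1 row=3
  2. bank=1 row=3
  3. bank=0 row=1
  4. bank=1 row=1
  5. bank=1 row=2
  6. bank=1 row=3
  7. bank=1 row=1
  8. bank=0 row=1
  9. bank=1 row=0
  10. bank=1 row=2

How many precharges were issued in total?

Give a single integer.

Answer: 6

Derivation:
Acc 1: bank1 row3 -> MISS (open row3); precharges=0
Acc 2: bank1 row3 -> HIT
Acc 3: bank0 row1 -> MISS (open row1); precharges=0
Acc 4: bank1 row1 -> MISS (open row1); precharges=1
Acc 5: bank1 row2 -> MISS (open row2); precharges=2
Acc 6: bank1 row3 -> MISS (open row3); precharges=3
Acc 7: bank1 row1 -> MISS (open row1); precharges=4
Acc 8: bank0 row1 -> HIT
Acc 9: bank1 row0 -> MISS (open row0); precharges=5
Acc 10: bank1 row2 -> MISS (open row2); precharges=6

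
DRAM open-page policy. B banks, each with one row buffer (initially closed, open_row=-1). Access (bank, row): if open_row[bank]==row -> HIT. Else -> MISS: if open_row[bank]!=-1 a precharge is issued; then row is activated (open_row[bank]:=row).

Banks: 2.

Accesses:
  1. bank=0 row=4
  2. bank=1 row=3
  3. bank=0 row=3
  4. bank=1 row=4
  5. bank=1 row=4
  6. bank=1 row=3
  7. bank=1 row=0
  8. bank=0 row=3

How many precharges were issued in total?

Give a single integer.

Acc 1: bank0 row4 -> MISS (open row4); precharges=0
Acc 2: bank1 row3 -> MISS (open row3); precharges=0
Acc 3: bank0 row3 -> MISS (open row3); precharges=1
Acc 4: bank1 row4 -> MISS (open row4); precharges=2
Acc 5: bank1 row4 -> HIT
Acc 6: bank1 row3 -> MISS (open row3); precharges=3
Acc 7: bank1 row0 -> MISS (open row0); precharges=4
Acc 8: bank0 row3 -> HIT

Answer: 4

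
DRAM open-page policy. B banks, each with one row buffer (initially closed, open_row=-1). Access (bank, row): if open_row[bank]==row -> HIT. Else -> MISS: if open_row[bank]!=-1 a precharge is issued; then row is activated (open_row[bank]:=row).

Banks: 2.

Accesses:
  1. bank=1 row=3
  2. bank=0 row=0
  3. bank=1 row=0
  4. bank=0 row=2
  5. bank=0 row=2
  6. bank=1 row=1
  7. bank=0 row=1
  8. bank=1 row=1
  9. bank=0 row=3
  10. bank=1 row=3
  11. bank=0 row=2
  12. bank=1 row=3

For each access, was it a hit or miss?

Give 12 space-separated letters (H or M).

Answer: M M M M H M M H M M M H

Derivation:
Acc 1: bank1 row3 -> MISS (open row3); precharges=0
Acc 2: bank0 row0 -> MISS (open row0); precharges=0
Acc 3: bank1 row0 -> MISS (open row0); precharges=1
Acc 4: bank0 row2 -> MISS (open row2); precharges=2
Acc 5: bank0 row2 -> HIT
Acc 6: bank1 row1 -> MISS (open row1); precharges=3
Acc 7: bank0 row1 -> MISS (open row1); precharges=4
Acc 8: bank1 row1 -> HIT
Acc 9: bank0 row3 -> MISS (open row3); precharges=5
Acc 10: bank1 row3 -> MISS (open row3); precharges=6
Acc 11: bank0 row2 -> MISS (open row2); precharges=7
Acc 12: bank1 row3 -> HIT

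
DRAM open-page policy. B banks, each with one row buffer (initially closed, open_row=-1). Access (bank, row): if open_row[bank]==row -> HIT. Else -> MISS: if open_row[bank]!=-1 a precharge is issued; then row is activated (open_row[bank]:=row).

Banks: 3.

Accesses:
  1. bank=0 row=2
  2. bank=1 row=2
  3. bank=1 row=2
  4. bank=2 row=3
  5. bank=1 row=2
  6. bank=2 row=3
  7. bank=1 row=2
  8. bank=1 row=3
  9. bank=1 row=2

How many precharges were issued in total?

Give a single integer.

Answer: 2

Derivation:
Acc 1: bank0 row2 -> MISS (open row2); precharges=0
Acc 2: bank1 row2 -> MISS (open row2); precharges=0
Acc 3: bank1 row2 -> HIT
Acc 4: bank2 row3 -> MISS (open row3); precharges=0
Acc 5: bank1 row2 -> HIT
Acc 6: bank2 row3 -> HIT
Acc 7: bank1 row2 -> HIT
Acc 8: bank1 row3 -> MISS (open row3); precharges=1
Acc 9: bank1 row2 -> MISS (open row2); precharges=2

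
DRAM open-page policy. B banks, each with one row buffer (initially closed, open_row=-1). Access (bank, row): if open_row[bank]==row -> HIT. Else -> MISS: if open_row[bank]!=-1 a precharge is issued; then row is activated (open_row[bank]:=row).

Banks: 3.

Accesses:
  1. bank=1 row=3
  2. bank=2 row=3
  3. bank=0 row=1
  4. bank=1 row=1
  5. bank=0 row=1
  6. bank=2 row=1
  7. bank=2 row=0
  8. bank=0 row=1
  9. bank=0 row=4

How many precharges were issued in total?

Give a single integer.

Answer: 4

Derivation:
Acc 1: bank1 row3 -> MISS (open row3); precharges=0
Acc 2: bank2 row3 -> MISS (open row3); precharges=0
Acc 3: bank0 row1 -> MISS (open row1); precharges=0
Acc 4: bank1 row1 -> MISS (open row1); precharges=1
Acc 5: bank0 row1 -> HIT
Acc 6: bank2 row1 -> MISS (open row1); precharges=2
Acc 7: bank2 row0 -> MISS (open row0); precharges=3
Acc 8: bank0 row1 -> HIT
Acc 9: bank0 row4 -> MISS (open row4); precharges=4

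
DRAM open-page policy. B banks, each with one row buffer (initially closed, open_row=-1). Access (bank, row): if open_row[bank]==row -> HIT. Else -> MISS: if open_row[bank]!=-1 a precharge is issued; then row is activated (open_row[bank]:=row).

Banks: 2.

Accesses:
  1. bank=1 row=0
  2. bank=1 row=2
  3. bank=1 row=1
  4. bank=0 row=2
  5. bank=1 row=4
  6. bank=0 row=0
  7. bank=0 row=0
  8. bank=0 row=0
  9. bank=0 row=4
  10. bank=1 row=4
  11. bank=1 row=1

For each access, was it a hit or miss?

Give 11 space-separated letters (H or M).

Acc 1: bank1 row0 -> MISS (open row0); precharges=0
Acc 2: bank1 row2 -> MISS (open row2); precharges=1
Acc 3: bank1 row1 -> MISS (open row1); precharges=2
Acc 4: bank0 row2 -> MISS (open row2); precharges=2
Acc 5: bank1 row4 -> MISS (open row4); precharges=3
Acc 6: bank0 row0 -> MISS (open row0); precharges=4
Acc 7: bank0 row0 -> HIT
Acc 8: bank0 row0 -> HIT
Acc 9: bank0 row4 -> MISS (open row4); precharges=5
Acc 10: bank1 row4 -> HIT
Acc 11: bank1 row1 -> MISS (open row1); precharges=6

Answer: M M M M M M H H M H M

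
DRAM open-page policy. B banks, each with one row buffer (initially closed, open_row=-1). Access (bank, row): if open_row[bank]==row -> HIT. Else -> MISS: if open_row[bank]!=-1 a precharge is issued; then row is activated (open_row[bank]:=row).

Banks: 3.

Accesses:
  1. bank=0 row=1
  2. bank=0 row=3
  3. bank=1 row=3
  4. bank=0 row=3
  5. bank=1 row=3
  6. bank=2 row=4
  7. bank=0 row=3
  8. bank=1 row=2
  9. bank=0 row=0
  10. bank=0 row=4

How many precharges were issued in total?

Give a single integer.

Acc 1: bank0 row1 -> MISS (open row1); precharges=0
Acc 2: bank0 row3 -> MISS (open row3); precharges=1
Acc 3: bank1 row3 -> MISS (open row3); precharges=1
Acc 4: bank0 row3 -> HIT
Acc 5: bank1 row3 -> HIT
Acc 6: bank2 row4 -> MISS (open row4); precharges=1
Acc 7: bank0 row3 -> HIT
Acc 8: bank1 row2 -> MISS (open row2); precharges=2
Acc 9: bank0 row0 -> MISS (open row0); precharges=3
Acc 10: bank0 row4 -> MISS (open row4); precharges=4

Answer: 4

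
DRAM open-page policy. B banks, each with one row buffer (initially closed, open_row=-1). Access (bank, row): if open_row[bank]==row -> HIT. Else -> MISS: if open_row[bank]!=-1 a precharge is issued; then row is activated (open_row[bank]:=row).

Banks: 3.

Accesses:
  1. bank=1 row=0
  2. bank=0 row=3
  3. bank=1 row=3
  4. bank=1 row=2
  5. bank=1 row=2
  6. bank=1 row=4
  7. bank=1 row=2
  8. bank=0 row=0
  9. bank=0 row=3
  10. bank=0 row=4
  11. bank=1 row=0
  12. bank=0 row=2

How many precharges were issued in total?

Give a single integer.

Answer: 9

Derivation:
Acc 1: bank1 row0 -> MISS (open row0); precharges=0
Acc 2: bank0 row3 -> MISS (open row3); precharges=0
Acc 3: bank1 row3 -> MISS (open row3); precharges=1
Acc 4: bank1 row2 -> MISS (open row2); precharges=2
Acc 5: bank1 row2 -> HIT
Acc 6: bank1 row4 -> MISS (open row4); precharges=3
Acc 7: bank1 row2 -> MISS (open row2); precharges=4
Acc 8: bank0 row0 -> MISS (open row0); precharges=5
Acc 9: bank0 row3 -> MISS (open row3); precharges=6
Acc 10: bank0 row4 -> MISS (open row4); precharges=7
Acc 11: bank1 row0 -> MISS (open row0); precharges=8
Acc 12: bank0 row2 -> MISS (open row2); precharges=9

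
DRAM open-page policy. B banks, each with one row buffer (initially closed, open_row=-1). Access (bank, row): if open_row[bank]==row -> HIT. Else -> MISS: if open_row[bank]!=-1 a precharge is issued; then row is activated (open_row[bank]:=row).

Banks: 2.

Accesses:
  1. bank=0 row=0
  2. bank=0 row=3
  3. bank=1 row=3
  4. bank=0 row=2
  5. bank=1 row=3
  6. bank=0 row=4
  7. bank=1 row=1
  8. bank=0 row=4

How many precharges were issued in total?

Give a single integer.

Acc 1: bank0 row0 -> MISS (open row0); precharges=0
Acc 2: bank0 row3 -> MISS (open row3); precharges=1
Acc 3: bank1 row3 -> MISS (open row3); precharges=1
Acc 4: bank0 row2 -> MISS (open row2); precharges=2
Acc 5: bank1 row3 -> HIT
Acc 6: bank0 row4 -> MISS (open row4); precharges=3
Acc 7: bank1 row1 -> MISS (open row1); precharges=4
Acc 8: bank0 row4 -> HIT

Answer: 4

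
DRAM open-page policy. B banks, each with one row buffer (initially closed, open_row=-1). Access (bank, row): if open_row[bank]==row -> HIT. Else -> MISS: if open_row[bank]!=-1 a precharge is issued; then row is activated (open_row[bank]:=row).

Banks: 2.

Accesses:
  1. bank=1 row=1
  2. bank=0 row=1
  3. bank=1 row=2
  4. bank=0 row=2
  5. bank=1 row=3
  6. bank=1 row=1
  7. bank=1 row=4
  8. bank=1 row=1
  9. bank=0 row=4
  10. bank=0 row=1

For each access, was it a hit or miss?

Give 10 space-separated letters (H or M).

Acc 1: bank1 row1 -> MISS (open row1); precharges=0
Acc 2: bank0 row1 -> MISS (open row1); precharges=0
Acc 3: bank1 row2 -> MISS (open row2); precharges=1
Acc 4: bank0 row2 -> MISS (open row2); precharges=2
Acc 5: bank1 row3 -> MISS (open row3); precharges=3
Acc 6: bank1 row1 -> MISS (open row1); precharges=4
Acc 7: bank1 row4 -> MISS (open row4); precharges=5
Acc 8: bank1 row1 -> MISS (open row1); precharges=6
Acc 9: bank0 row4 -> MISS (open row4); precharges=7
Acc 10: bank0 row1 -> MISS (open row1); precharges=8

Answer: M M M M M M M M M M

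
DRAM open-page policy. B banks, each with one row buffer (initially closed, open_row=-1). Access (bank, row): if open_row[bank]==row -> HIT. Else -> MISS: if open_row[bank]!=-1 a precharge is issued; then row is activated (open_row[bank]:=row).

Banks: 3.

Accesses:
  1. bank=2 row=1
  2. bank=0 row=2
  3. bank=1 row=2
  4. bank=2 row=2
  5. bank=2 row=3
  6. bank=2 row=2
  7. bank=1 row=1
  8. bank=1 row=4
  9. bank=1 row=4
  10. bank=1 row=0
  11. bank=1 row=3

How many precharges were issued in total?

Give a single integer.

Acc 1: bank2 row1 -> MISS (open row1); precharges=0
Acc 2: bank0 row2 -> MISS (open row2); precharges=0
Acc 3: bank1 row2 -> MISS (open row2); precharges=0
Acc 4: bank2 row2 -> MISS (open row2); precharges=1
Acc 5: bank2 row3 -> MISS (open row3); precharges=2
Acc 6: bank2 row2 -> MISS (open row2); precharges=3
Acc 7: bank1 row1 -> MISS (open row1); precharges=4
Acc 8: bank1 row4 -> MISS (open row4); precharges=5
Acc 9: bank1 row4 -> HIT
Acc 10: bank1 row0 -> MISS (open row0); precharges=6
Acc 11: bank1 row3 -> MISS (open row3); precharges=7

Answer: 7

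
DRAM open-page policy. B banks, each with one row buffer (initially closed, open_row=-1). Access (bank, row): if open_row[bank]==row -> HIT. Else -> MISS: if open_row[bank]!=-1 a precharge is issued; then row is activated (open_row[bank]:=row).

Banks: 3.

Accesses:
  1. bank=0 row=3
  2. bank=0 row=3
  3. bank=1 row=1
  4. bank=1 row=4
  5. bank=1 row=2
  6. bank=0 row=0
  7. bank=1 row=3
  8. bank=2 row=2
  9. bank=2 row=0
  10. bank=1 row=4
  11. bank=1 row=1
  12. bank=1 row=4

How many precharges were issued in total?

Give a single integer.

Answer: 8

Derivation:
Acc 1: bank0 row3 -> MISS (open row3); precharges=0
Acc 2: bank0 row3 -> HIT
Acc 3: bank1 row1 -> MISS (open row1); precharges=0
Acc 4: bank1 row4 -> MISS (open row4); precharges=1
Acc 5: bank1 row2 -> MISS (open row2); precharges=2
Acc 6: bank0 row0 -> MISS (open row0); precharges=3
Acc 7: bank1 row3 -> MISS (open row3); precharges=4
Acc 8: bank2 row2 -> MISS (open row2); precharges=4
Acc 9: bank2 row0 -> MISS (open row0); precharges=5
Acc 10: bank1 row4 -> MISS (open row4); precharges=6
Acc 11: bank1 row1 -> MISS (open row1); precharges=7
Acc 12: bank1 row4 -> MISS (open row4); precharges=8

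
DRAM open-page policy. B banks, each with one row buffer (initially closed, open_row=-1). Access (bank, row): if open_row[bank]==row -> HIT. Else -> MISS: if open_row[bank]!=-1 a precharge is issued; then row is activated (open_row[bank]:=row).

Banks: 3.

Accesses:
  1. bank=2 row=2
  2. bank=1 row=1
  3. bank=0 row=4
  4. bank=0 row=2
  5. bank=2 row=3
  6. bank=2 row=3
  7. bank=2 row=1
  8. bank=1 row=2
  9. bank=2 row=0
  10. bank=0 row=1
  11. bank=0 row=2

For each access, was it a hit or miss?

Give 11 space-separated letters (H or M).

Acc 1: bank2 row2 -> MISS (open row2); precharges=0
Acc 2: bank1 row1 -> MISS (open row1); precharges=0
Acc 3: bank0 row4 -> MISS (open row4); precharges=0
Acc 4: bank0 row2 -> MISS (open row2); precharges=1
Acc 5: bank2 row3 -> MISS (open row3); precharges=2
Acc 6: bank2 row3 -> HIT
Acc 7: bank2 row1 -> MISS (open row1); precharges=3
Acc 8: bank1 row2 -> MISS (open row2); precharges=4
Acc 9: bank2 row0 -> MISS (open row0); precharges=5
Acc 10: bank0 row1 -> MISS (open row1); precharges=6
Acc 11: bank0 row2 -> MISS (open row2); precharges=7

Answer: M M M M M H M M M M M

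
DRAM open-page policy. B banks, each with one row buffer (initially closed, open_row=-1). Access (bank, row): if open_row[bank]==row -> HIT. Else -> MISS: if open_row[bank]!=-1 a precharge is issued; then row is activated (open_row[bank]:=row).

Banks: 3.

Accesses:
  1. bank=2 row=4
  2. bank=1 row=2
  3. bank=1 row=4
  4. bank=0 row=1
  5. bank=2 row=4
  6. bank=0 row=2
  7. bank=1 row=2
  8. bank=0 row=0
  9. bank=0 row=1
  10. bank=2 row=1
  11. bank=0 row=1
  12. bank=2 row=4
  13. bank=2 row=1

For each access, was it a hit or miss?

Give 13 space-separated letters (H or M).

Acc 1: bank2 row4 -> MISS (open row4); precharges=0
Acc 2: bank1 row2 -> MISS (open row2); precharges=0
Acc 3: bank1 row4 -> MISS (open row4); precharges=1
Acc 4: bank0 row1 -> MISS (open row1); precharges=1
Acc 5: bank2 row4 -> HIT
Acc 6: bank0 row2 -> MISS (open row2); precharges=2
Acc 7: bank1 row2 -> MISS (open row2); precharges=3
Acc 8: bank0 row0 -> MISS (open row0); precharges=4
Acc 9: bank0 row1 -> MISS (open row1); precharges=5
Acc 10: bank2 row1 -> MISS (open row1); precharges=6
Acc 11: bank0 row1 -> HIT
Acc 12: bank2 row4 -> MISS (open row4); precharges=7
Acc 13: bank2 row1 -> MISS (open row1); precharges=8

Answer: M M M M H M M M M M H M M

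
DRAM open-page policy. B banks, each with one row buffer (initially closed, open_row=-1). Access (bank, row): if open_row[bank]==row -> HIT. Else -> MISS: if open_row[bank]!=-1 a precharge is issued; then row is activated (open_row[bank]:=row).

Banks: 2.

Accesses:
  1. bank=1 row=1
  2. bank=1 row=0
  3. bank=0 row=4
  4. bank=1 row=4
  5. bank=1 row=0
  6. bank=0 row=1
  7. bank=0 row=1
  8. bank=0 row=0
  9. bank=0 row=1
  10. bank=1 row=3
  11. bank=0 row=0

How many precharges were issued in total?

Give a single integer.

Answer: 8

Derivation:
Acc 1: bank1 row1 -> MISS (open row1); precharges=0
Acc 2: bank1 row0 -> MISS (open row0); precharges=1
Acc 3: bank0 row4 -> MISS (open row4); precharges=1
Acc 4: bank1 row4 -> MISS (open row4); precharges=2
Acc 5: bank1 row0 -> MISS (open row0); precharges=3
Acc 6: bank0 row1 -> MISS (open row1); precharges=4
Acc 7: bank0 row1 -> HIT
Acc 8: bank0 row0 -> MISS (open row0); precharges=5
Acc 9: bank0 row1 -> MISS (open row1); precharges=6
Acc 10: bank1 row3 -> MISS (open row3); precharges=7
Acc 11: bank0 row0 -> MISS (open row0); precharges=8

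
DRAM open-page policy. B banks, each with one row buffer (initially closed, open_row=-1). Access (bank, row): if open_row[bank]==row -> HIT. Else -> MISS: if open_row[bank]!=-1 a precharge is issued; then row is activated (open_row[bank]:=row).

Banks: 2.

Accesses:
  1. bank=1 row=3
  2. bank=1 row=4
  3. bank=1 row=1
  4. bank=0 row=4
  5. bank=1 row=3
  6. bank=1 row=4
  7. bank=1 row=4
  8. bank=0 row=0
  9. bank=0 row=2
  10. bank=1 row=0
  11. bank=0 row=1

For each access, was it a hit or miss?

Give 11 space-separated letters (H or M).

Answer: M M M M M M H M M M M

Derivation:
Acc 1: bank1 row3 -> MISS (open row3); precharges=0
Acc 2: bank1 row4 -> MISS (open row4); precharges=1
Acc 3: bank1 row1 -> MISS (open row1); precharges=2
Acc 4: bank0 row4 -> MISS (open row4); precharges=2
Acc 5: bank1 row3 -> MISS (open row3); precharges=3
Acc 6: bank1 row4 -> MISS (open row4); precharges=4
Acc 7: bank1 row4 -> HIT
Acc 8: bank0 row0 -> MISS (open row0); precharges=5
Acc 9: bank0 row2 -> MISS (open row2); precharges=6
Acc 10: bank1 row0 -> MISS (open row0); precharges=7
Acc 11: bank0 row1 -> MISS (open row1); precharges=8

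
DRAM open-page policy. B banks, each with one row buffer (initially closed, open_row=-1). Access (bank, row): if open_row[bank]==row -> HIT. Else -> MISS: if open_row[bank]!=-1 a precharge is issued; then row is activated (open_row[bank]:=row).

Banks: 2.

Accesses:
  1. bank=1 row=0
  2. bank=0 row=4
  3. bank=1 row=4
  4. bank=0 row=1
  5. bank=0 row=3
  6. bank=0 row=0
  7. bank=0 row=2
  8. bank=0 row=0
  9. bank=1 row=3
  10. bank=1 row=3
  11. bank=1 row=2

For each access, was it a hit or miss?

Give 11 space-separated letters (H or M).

Answer: M M M M M M M M M H M

Derivation:
Acc 1: bank1 row0 -> MISS (open row0); precharges=0
Acc 2: bank0 row4 -> MISS (open row4); precharges=0
Acc 3: bank1 row4 -> MISS (open row4); precharges=1
Acc 4: bank0 row1 -> MISS (open row1); precharges=2
Acc 5: bank0 row3 -> MISS (open row3); precharges=3
Acc 6: bank0 row0 -> MISS (open row0); precharges=4
Acc 7: bank0 row2 -> MISS (open row2); precharges=5
Acc 8: bank0 row0 -> MISS (open row0); precharges=6
Acc 9: bank1 row3 -> MISS (open row3); precharges=7
Acc 10: bank1 row3 -> HIT
Acc 11: bank1 row2 -> MISS (open row2); precharges=8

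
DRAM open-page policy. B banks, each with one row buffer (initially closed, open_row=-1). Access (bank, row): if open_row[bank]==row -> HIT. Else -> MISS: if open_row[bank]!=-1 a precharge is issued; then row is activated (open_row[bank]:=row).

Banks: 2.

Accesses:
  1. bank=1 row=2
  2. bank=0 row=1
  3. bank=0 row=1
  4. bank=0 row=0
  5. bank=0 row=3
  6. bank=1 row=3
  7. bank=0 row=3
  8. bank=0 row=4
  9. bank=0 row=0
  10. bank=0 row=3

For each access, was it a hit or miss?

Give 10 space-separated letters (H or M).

Answer: M M H M M M H M M M

Derivation:
Acc 1: bank1 row2 -> MISS (open row2); precharges=0
Acc 2: bank0 row1 -> MISS (open row1); precharges=0
Acc 3: bank0 row1 -> HIT
Acc 4: bank0 row0 -> MISS (open row0); precharges=1
Acc 5: bank0 row3 -> MISS (open row3); precharges=2
Acc 6: bank1 row3 -> MISS (open row3); precharges=3
Acc 7: bank0 row3 -> HIT
Acc 8: bank0 row4 -> MISS (open row4); precharges=4
Acc 9: bank0 row0 -> MISS (open row0); precharges=5
Acc 10: bank0 row3 -> MISS (open row3); precharges=6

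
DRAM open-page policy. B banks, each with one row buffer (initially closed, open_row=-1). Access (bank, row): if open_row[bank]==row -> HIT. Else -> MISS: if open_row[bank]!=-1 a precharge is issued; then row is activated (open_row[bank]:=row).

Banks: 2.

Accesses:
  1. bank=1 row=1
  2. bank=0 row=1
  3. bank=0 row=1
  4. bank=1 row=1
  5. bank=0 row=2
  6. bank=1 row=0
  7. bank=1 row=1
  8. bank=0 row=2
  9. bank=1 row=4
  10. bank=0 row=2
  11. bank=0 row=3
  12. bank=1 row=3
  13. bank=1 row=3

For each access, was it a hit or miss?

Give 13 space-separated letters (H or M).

Acc 1: bank1 row1 -> MISS (open row1); precharges=0
Acc 2: bank0 row1 -> MISS (open row1); precharges=0
Acc 3: bank0 row1 -> HIT
Acc 4: bank1 row1 -> HIT
Acc 5: bank0 row2 -> MISS (open row2); precharges=1
Acc 6: bank1 row0 -> MISS (open row0); precharges=2
Acc 7: bank1 row1 -> MISS (open row1); precharges=3
Acc 8: bank0 row2 -> HIT
Acc 9: bank1 row4 -> MISS (open row4); precharges=4
Acc 10: bank0 row2 -> HIT
Acc 11: bank0 row3 -> MISS (open row3); precharges=5
Acc 12: bank1 row3 -> MISS (open row3); precharges=6
Acc 13: bank1 row3 -> HIT

Answer: M M H H M M M H M H M M H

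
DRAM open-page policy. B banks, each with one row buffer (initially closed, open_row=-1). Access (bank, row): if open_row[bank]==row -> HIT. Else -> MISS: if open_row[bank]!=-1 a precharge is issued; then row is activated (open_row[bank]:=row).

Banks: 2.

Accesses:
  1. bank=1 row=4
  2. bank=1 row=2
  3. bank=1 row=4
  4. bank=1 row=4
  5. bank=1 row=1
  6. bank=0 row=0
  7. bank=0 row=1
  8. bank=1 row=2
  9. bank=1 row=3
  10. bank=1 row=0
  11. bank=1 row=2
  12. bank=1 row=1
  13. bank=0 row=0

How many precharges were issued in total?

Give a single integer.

Acc 1: bank1 row4 -> MISS (open row4); precharges=0
Acc 2: bank1 row2 -> MISS (open row2); precharges=1
Acc 3: bank1 row4 -> MISS (open row4); precharges=2
Acc 4: bank1 row4 -> HIT
Acc 5: bank1 row1 -> MISS (open row1); precharges=3
Acc 6: bank0 row0 -> MISS (open row0); precharges=3
Acc 7: bank0 row1 -> MISS (open row1); precharges=4
Acc 8: bank1 row2 -> MISS (open row2); precharges=5
Acc 9: bank1 row3 -> MISS (open row3); precharges=6
Acc 10: bank1 row0 -> MISS (open row0); precharges=7
Acc 11: bank1 row2 -> MISS (open row2); precharges=8
Acc 12: bank1 row1 -> MISS (open row1); precharges=9
Acc 13: bank0 row0 -> MISS (open row0); precharges=10

Answer: 10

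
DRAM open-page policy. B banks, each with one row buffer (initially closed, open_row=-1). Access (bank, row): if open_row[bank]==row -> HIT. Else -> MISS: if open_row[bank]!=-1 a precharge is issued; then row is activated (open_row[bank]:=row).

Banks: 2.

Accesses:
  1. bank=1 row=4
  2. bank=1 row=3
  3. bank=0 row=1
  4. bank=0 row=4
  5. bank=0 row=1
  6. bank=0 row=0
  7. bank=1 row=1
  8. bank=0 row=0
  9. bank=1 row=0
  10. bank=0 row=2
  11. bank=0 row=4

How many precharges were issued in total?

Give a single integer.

Acc 1: bank1 row4 -> MISS (open row4); precharges=0
Acc 2: bank1 row3 -> MISS (open row3); precharges=1
Acc 3: bank0 row1 -> MISS (open row1); precharges=1
Acc 4: bank0 row4 -> MISS (open row4); precharges=2
Acc 5: bank0 row1 -> MISS (open row1); precharges=3
Acc 6: bank0 row0 -> MISS (open row0); precharges=4
Acc 7: bank1 row1 -> MISS (open row1); precharges=5
Acc 8: bank0 row0 -> HIT
Acc 9: bank1 row0 -> MISS (open row0); precharges=6
Acc 10: bank0 row2 -> MISS (open row2); precharges=7
Acc 11: bank0 row4 -> MISS (open row4); precharges=8

Answer: 8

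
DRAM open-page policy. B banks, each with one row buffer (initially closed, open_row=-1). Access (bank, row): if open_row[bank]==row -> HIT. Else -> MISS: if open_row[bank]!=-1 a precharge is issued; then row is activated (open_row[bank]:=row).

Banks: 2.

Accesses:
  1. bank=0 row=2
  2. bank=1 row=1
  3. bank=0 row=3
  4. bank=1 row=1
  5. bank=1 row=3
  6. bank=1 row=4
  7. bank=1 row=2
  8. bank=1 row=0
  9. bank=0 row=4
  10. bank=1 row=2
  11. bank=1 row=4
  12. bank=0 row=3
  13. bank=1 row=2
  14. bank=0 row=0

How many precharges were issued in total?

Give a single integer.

Acc 1: bank0 row2 -> MISS (open row2); precharges=0
Acc 2: bank1 row1 -> MISS (open row1); precharges=0
Acc 3: bank0 row3 -> MISS (open row3); precharges=1
Acc 4: bank1 row1 -> HIT
Acc 5: bank1 row3 -> MISS (open row3); precharges=2
Acc 6: bank1 row4 -> MISS (open row4); precharges=3
Acc 7: bank1 row2 -> MISS (open row2); precharges=4
Acc 8: bank1 row0 -> MISS (open row0); precharges=5
Acc 9: bank0 row4 -> MISS (open row4); precharges=6
Acc 10: bank1 row2 -> MISS (open row2); precharges=7
Acc 11: bank1 row4 -> MISS (open row4); precharges=8
Acc 12: bank0 row3 -> MISS (open row3); precharges=9
Acc 13: bank1 row2 -> MISS (open row2); precharges=10
Acc 14: bank0 row0 -> MISS (open row0); precharges=11

Answer: 11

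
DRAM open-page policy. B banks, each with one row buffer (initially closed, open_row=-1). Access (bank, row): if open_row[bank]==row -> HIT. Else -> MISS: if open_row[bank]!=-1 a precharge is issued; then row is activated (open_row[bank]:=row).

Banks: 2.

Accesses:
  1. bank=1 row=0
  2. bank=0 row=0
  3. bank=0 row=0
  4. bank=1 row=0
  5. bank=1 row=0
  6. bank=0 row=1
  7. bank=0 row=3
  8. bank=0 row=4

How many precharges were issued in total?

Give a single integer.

Answer: 3

Derivation:
Acc 1: bank1 row0 -> MISS (open row0); precharges=0
Acc 2: bank0 row0 -> MISS (open row0); precharges=0
Acc 3: bank0 row0 -> HIT
Acc 4: bank1 row0 -> HIT
Acc 5: bank1 row0 -> HIT
Acc 6: bank0 row1 -> MISS (open row1); precharges=1
Acc 7: bank0 row3 -> MISS (open row3); precharges=2
Acc 8: bank0 row4 -> MISS (open row4); precharges=3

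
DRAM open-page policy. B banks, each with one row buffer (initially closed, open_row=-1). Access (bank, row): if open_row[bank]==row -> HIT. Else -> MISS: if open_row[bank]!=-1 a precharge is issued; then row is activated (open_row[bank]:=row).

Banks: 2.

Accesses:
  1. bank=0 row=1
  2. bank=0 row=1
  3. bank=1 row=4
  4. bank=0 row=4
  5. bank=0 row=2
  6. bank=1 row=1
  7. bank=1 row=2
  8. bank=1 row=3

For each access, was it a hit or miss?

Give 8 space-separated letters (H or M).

Answer: M H M M M M M M

Derivation:
Acc 1: bank0 row1 -> MISS (open row1); precharges=0
Acc 2: bank0 row1 -> HIT
Acc 3: bank1 row4 -> MISS (open row4); precharges=0
Acc 4: bank0 row4 -> MISS (open row4); precharges=1
Acc 5: bank0 row2 -> MISS (open row2); precharges=2
Acc 6: bank1 row1 -> MISS (open row1); precharges=3
Acc 7: bank1 row2 -> MISS (open row2); precharges=4
Acc 8: bank1 row3 -> MISS (open row3); precharges=5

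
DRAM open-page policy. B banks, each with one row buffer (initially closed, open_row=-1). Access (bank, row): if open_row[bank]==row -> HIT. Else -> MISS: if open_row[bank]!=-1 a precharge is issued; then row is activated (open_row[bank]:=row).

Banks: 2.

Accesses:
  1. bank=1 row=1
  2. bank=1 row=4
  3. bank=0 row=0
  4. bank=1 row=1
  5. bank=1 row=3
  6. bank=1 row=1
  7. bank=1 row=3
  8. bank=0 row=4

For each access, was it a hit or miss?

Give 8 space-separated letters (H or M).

Answer: M M M M M M M M

Derivation:
Acc 1: bank1 row1 -> MISS (open row1); precharges=0
Acc 2: bank1 row4 -> MISS (open row4); precharges=1
Acc 3: bank0 row0 -> MISS (open row0); precharges=1
Acc 4: bank1 row1 -> MISS (open row1); precharges=2
Acc 5: bank1 row3 -> MISS (open row3); precharges=3
Acc 6: bank1 row1 -> MISS (open row1); precharges=4
Acc 7: bank1 row3 -> MISS (open row3); precharges=5
Acc 8: bank0 row4 -> MISS (open row4); precharges=6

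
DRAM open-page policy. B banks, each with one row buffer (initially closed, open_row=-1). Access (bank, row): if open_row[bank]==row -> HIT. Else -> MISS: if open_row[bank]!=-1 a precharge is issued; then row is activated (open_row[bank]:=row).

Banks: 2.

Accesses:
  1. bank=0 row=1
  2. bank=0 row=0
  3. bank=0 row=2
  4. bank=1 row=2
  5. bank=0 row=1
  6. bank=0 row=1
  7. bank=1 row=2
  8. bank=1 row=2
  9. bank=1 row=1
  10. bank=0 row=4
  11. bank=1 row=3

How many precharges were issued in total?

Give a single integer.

Acc 1: bank0 row1 -> MISS (open row1); precharges=0
Acc 2: bank0 row0 -> MISS (open row0); precharges=1
Acc 3: bank0 row2 -> MISS (open row2); precharges=2
Acc 4: bank1 row2 -> MISS (open row2); precharges=2
Acc 5: bank0 row1 -> MISS (open row1); precharges=3
Acc 6: bank0 row1 -> HIT
Acc 7: bank1 row2 -> HIT
Acc 8: bank1 row2 -> HIT
Acc 9: bank1 row1 -> MISS (open row1); precharges=4
Acc 10: bank0 row4 -> MISS (open row4); precharges=5
Acc 11: bank1 row3 -> MISS (open row3); precharges=6

Answer: 6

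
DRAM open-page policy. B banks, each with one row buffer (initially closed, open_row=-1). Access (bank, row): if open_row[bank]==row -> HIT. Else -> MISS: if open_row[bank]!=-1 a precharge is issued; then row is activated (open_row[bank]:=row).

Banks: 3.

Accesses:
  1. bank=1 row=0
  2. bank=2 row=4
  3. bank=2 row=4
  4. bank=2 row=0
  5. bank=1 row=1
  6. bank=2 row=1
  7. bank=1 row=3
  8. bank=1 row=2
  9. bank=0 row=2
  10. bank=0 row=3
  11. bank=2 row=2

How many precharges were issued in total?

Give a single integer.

Answer: 7

Derivation:
Acc 1: bank1 row0 -> MISS (open row0); precharges=0
Acc 2: bank2 row4 -> MISS (open row4); precharges=0
Acc 3: bank2 row4 -> HIT
Acc 4: bank2 row0 -> MISS (open row0); precharges=1
Acc 5: bank1 row1 -> MISS (open row1); precharges=2
Acc 6: bank2 row1 -> MISS (open row1); precharges=3
Acc 7: bank1 row3 -> MISS (open row3); precharges=4
Acc 8: bank1 row2 -> MISS (open row2); precharges=5
Acc 9: bank0 row2 -> MISS (open row2); precharges=5
Acc 10: bank0 row3 -> MISS (open row3); precharges=6
Acc 11: bank2 row2 -> MISS (open row2); precharges=7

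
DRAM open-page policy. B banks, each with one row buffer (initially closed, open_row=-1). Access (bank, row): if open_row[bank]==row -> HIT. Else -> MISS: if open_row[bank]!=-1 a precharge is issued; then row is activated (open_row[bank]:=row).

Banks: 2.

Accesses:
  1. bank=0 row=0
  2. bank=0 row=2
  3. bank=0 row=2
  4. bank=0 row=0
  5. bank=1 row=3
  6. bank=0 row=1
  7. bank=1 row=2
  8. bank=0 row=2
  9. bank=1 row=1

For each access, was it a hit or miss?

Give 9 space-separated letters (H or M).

Answer: M M H M M M M M M

Derivation:
Acc 1: bank0 row0 -> MISS (open row0); precharges=0
Acc 2: bank0 row2 -> MISS (open row2); precharges=1
Acc 3: bank0 row2 -> HIT
Acc 4: bank0 row0 -> MISS (open row0); precharges=2
Acc 5: bank1 row3 -> MISS (open row3); precharges=2
Acc 6: bank0 row1 -> MISS (open row1); precharges=3
Acc 7: bank1 row2 -> MISS (open row2); precharges=4
Acc 8: bank0 row2 -> MISS (open row2); precharges=5
Acc 9: bank1 row1 -> MISS (open row1); precharges=6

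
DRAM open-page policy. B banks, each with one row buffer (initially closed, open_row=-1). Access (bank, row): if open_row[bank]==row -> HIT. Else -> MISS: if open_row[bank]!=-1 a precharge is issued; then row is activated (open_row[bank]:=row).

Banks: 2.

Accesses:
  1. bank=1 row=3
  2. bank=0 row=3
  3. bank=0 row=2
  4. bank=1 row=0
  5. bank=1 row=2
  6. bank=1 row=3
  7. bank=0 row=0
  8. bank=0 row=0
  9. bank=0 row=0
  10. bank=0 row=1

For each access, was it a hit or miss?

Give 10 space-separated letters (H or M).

Acc 1: bank1 row3 -> MISS (open row3); precharges=0
Acc 2: bank0 row3 -> MISS (open row3); precharges=0
Acc 3: bank0 row2 -> MISS (open row2); precharges=1
Acc 4: bank1 row0 -> MISS (open row0); precharges=2
Acc 5: bank1 row2 -> MISS (open row2); precharges=3
Acc 6: bank1 row3 -> MISS (open row3); precharges=4
Acc 7: bank0 row0 -> MISS (open row0); precharges=5
Acc 8: bank0 row0 -> HIT
Acc 9: bank0 row0 -> HIT
Acc 10: bank0 row1 -> MISS (open row1); precharges=6

Answer: M M M M M M M H H M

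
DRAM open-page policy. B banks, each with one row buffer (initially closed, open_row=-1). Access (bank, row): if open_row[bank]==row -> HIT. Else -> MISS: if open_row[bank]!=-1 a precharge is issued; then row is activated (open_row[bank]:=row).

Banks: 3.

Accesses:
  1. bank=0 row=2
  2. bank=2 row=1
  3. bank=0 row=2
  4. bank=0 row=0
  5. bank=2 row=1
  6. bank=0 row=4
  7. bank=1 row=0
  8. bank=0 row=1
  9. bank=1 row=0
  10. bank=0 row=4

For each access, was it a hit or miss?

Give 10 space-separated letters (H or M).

Answer: M M H M H M M M H M

Derivation:
Acc 1: bank0 row2 -> MISS (open row2); precharges=0
Acc 2: bank2 row1 -> MISS (open row1); precharges=0
Acc 3: bank0 row2 -> HIT
Acc 4: bank0 row0 -> MISS (open row0); precharges=1
Acc 5: bank2 row1 -> HIT
Acc 6: bank0 row4 -> MISS (open row4); precharges=2
Acc 7: bank1 row0 -> MISS (open row0); precharges=2
Acc 8: bank0 row1 -> MISS (open row1); precharges=3
Acc 9: bank1 row0 -> HIT
Acc 10: bank0 row4 -> MISS (open row4); precharges=4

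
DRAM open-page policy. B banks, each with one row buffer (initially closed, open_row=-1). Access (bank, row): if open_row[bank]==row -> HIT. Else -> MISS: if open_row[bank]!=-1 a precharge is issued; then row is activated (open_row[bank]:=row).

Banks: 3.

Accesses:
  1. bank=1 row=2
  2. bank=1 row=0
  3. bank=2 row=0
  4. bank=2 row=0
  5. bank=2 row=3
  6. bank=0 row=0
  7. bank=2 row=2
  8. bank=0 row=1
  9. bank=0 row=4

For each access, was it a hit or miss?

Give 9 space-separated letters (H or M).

Answer: M M M H M M M M M

Derivation:
Acc 1: bank1 row2 -> MISS (open row2); precharges=0
Acc 2: bank1 row0 -> MISS (open row0); precharges=1
Acc 3: bank2 row0 -> MISS (open row0); precharges=1
Acc 4: bank2 row0 -> HIT
Acc 5: bank2 row3 -> MISS (open row3); precharges=2
Acc 6: bank0 row0 -> MISS (open row0); precharges=2
Acc 7: bank2 row2 -> MISS (open row2); precharges=3
Acc 8: bank0 row1 -> MISS (open row1); precharges=4
Acc 9: bank0 row4 -> MISS (open row4); precharges=5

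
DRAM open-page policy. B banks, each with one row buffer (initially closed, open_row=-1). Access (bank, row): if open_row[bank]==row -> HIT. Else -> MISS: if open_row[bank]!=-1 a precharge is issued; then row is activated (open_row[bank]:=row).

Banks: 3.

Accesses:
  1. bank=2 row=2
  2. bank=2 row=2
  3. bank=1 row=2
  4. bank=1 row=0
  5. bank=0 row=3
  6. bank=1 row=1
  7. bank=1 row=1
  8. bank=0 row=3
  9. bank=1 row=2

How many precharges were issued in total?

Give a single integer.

Acc 1: bank2 row2 -> MISS (open row2); precharges=0
Acc 2: bank2 row2 -> HIT
Acc 3: bank1 row2 -> MISS (open row2); precharges=0
Acc 4: bank1 row0 -> MISS (open row0); precharges=1
Acc 5: bank0 row3 -> MISS (open row3); precharges=1
Acc 6: bank1 row1 -> MISS (open row1); precharges=2
Acc 7: bank1 row1 -> HIT
Acc 8: bank0 row3 -> HIT
Acc 9: bank1 row2 -> MISS (open row2); precharges=3

Answer: 3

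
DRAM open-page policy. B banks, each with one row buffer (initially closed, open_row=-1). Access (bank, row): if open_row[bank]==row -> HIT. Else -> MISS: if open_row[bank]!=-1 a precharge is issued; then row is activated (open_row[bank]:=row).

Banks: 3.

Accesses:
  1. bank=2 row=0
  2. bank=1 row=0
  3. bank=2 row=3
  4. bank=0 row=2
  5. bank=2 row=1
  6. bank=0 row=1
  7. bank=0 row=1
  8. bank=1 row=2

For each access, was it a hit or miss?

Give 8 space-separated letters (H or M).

Acc 1: bank2 row0 -> MISS (open row0); precharges=0
Acc 2: bank1 row0 -> MISS (open row0); precharges=0
Acc 3: bank2 row3 -> MISS (open row3); precharges=1
Acc 4: bank0 row2 -> MISS (open row2); precharges=1
Acc 5: bank2 row1 -> MISS (open row1); precharges=2
Acc 6: bank0 row1 -> MISS (open row1); precharges=3
Acc 7: bank0 row1 -> HIT
Acc 8: bank1 row2 -> MISS (open row2); precharges=4

Answer: M M M M M M H M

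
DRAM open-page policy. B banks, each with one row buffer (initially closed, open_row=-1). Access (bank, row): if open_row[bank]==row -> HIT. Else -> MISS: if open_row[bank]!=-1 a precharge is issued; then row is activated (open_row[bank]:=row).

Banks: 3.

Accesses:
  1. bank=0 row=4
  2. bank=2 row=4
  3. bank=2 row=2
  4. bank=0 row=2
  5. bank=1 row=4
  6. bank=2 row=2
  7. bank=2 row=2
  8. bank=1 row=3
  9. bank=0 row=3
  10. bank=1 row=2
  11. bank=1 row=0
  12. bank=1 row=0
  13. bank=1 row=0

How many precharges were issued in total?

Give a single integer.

Acc 1: bank0 row4 -> MISS (open row4); precharges=0
Acc 2: bank2 row4 -> MISS (open row4); precharges=0
Acc 3: bank2 row2 -> MISS (open row2); precharges=1
Acc 4: bank0 row2 -> MISS (open row2); precharges=2
Acc 5: bank1 row4 -> MISS (open row4); precharges=2
Acc 6: bank2 row2 -> HIT
Acc 7: bank2 row2 -> HIT
Acc 8: bank1 row3 -> MISS (open row3); precharges=3
Acc 9: bank0 row3 -> MISS (open row3); precharges=4
Acc 10: bank1 row2 -> MISS (open row2); precharges=5
Acc 11: bank1 row0 -> MISS (open row0); precharges=6
Acc 12: bank1 row0 -> HIT
Acc 13: bank1 row0 -> HIT

Answer: 6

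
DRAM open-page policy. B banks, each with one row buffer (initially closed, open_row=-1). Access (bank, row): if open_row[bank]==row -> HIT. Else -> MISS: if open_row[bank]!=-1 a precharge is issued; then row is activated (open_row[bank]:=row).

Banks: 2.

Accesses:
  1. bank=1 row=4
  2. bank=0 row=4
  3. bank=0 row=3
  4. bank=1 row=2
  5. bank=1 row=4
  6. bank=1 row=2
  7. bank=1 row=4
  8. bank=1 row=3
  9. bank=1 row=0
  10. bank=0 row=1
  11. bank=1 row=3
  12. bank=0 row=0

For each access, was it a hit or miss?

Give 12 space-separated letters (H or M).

Answer: M M M M M M M M M M M M

Derivation:
Acc 1: bank1 row4 -> MISS (open row4); precharges=0
Acc 2: bank0 row4 -> MISS (open row4); precharges=0
Acc 3: bank0 row3 -> MISS (open row3); precharges=1
Acc 4: bank1 row2 -> MISS (open row2); precharges=2
Acc 5: bank1 row4 -> MISS (open row4); precharges=3
Acc 6: bank1 row2 -> MISS (open row2); precharges=4
Acc 7: bank1 row4 -> MISS (open row4); precharges=5
Acc 8: bank1 row3 -> MISS (open row3); precharges=6
Acc 9: bank1 row0 -> MISS (open row0); precharges=7
Acc 10: bank0 row1 -> MISS (open row1); precharges=8
Acc 11: bank1 row3 -> MISS (open row3); precharges=9
Acc 12: bank0 row0 -> MISS (open row0); precharges=10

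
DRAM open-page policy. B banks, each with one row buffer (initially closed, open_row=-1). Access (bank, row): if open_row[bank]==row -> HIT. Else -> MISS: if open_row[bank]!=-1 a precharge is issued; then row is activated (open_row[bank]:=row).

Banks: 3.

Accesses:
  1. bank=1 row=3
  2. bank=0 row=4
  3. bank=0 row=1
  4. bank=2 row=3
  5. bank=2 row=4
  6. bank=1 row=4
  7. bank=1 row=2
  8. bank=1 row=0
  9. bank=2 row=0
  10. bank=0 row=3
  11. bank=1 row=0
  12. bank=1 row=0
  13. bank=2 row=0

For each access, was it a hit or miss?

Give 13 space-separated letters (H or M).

Answer: M M M M M M M M M M H H H

Derivation:
Acc 1: bank1 row3 -> MISS (open row3); precharges=0
Acc 2: bank0 row4 -> MISS (open row4); precharges=0
Acc 3: bank0 row1 -> MISS (open row1); precharges=1
Acc 4: bank2 row3 -> MISS (open row3); precharges=1
Acc 5: bank2 row4 -> MISS (open row4); precharges=2
Acc 6: bank1 row4 -> MISS (open row4); precharges=3
Acc 7: bank1 row2 -> MISS (open row2); precharges=4
Acc 8: bank1 row0 -> MISS (open row0); precharges=5
Acc 9: bank2 row0 -> MISS (open row0); precharges=6
Acc 10: bank0 row3 -> MISS (open row3); precharges=7
Acc 11: bank1 row0 -> HIT
Acc 12: bank1 row0 -> HIT
Acc 13: bank2 row0 -> HIT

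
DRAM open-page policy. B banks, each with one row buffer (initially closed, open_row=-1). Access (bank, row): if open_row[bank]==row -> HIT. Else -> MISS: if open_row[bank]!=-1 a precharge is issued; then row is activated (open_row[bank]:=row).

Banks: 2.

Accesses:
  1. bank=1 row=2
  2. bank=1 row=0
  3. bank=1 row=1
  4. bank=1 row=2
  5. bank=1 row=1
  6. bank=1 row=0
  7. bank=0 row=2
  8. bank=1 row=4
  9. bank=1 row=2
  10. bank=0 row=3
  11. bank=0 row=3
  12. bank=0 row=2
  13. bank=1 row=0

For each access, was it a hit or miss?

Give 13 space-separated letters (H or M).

Acc 1: bank1 row2 -> MISS (open row2); precharges=0
Acc 2: bank1 row0 -> MISS (open row0); precharges=1
Acc 3: bank1 row1 -> MISS (open row1); precharges=2
Acc 4: bank1 row2 -> MISS (open row2); precharges=3
Acc 5: bank1 row1 -> MISS (open row1); precharges=4
Acc 6: bank1 row0 -> MISS (open row0); precharges=5
Acc 7: bank0 row2 -> MISS (open row2); precharges=5
Acc 8: bank1 row4 -> MISS (open row4); precharges=6
Acc 9: bank1 row2 -> MISS (open row2); precharges=7
Acc 10: bank0 row3 -> MISS (open row3); precharges=8
Acc 11: bank0 row3 -> HIT
Acc 12: bank0 row2 -> MISS (open row2); precharges=9
Acc 13: bank1 row0 -> MISS (open row0); precharges=10

Answer: M M M M M M M M M M H M M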